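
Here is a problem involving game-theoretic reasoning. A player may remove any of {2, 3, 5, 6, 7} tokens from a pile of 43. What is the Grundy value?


The subtraction set is S = {2, 3, 5, 6, 7}.
G(k) = mex{ G(k - s) : s in S, s <= k }. We compute iteratively: G(0) = 0.
G(1) = mex({}) = 0
G(2) = mex({0}) = 1
G(3) = mex({0}) = 1
G(4) = mex({0, 1}) = 2
G(5) = mex({0, 1}) = 2
G(6) = mex({0, 1, 2}) = 3
G(7) = mex({0, 1, 2}) = 3
G(8) = mex({0, 1, 2, 3}) = 4
G(9) = mex({1, 2, 3}) = 0
G(10) = mex({1, 2, 3, 4}) = 0
G(11) = mex({0, 2, 3, 4}) = 1
G(12) = mex({0, 2, 3}) = 1
G(13) = mex({0, 1, 3, 4}) = 2
G(14) = mex({0, 1, 3, 4}) = 2
G(15) = mex({0, 1, 2, 4}) = 3
Observe that G(9)..G(15) = 0, 0, 1, 1, 2, 2, 3 repeats G(0)..G(6) = 0, 0, 1, 1, 2, 2, 3.
For k >= max(S) = 7, G(k) is determined by the previous 7 values G(k-7)..G(k-1); a window of 7 consecutive values has recurred shifted by 9, so by induction G(k + 9) = G(k) for all k >= 0: the sequence is periodic from the start with period 9.
One period: G(0..8) = 0, 0, 1, 1, 2, 2, 3, 3, 4.
43 mod 9 = 7, so G(43) = G(7) = 3.

3


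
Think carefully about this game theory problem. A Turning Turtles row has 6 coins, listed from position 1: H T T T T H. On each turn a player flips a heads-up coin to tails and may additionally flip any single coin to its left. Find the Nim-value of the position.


Coins: H T T T T H
Key fact: a single head at position k behaves exactly like a Nim heap of size k (turning it to T and optionally flipping a coin at j < k corresponds to moving the heap from k to j, or to 0), and heads combine as a disjunctive sum (two heads at the same place would cancel, matching j XOR j = 0). So the Nim-value is the XOR of the 1-indexed positions of the heads.
Face-up positions (1-indexed): [1, 6]
XOR 0 with 1: 0 XOR 1 = 1
XOR 1 with 6: 1 XOR 6 = 7
Nim-value = 7

7


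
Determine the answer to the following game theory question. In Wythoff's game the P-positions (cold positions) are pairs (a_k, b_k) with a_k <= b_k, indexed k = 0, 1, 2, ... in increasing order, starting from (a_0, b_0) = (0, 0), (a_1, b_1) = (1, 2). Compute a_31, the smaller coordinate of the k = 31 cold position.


By Wythoff's theorem, a_k = floor(k * phi) and b_k = floor(k * phi^2) = a_k + k, where phi = (1 + sqrt(5))/2 is the golden ratio.
phi = (1 + sqrt(5))/2 = 1.618034
k = 31
k * phi = 31 * 1.618034 = 50.159054
a_31 = floor(k * phi) = 50

50


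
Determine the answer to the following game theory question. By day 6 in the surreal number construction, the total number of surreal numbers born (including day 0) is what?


Day 0: {|} = 0 is born. Count = 1.
Day n: the number of surreal numbers born by day n is 2^(n+1) - 1.
By day 0: 2^1 - 1 = 1
By day 1: 2^2 - 1 = 3
By day 2: 2^3 - 1 = 7
By day 3: 2^4 - 1 = 15
By day 4: 2^5 - 1 = 31
By day 5: 2^6 - 1 = 63
By day 6: 2^7 - 1 = 127
By day 6: 127 surreal numbers.

127


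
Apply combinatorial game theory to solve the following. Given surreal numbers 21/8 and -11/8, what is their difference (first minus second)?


x = 21/8, y = -11/8
Converting to common denominator: 8
x = 21/8, y = -11/8
x - y = 21/8 - -11/8 = 4

4


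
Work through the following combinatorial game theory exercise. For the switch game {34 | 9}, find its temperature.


The game is {34 | 9}, a switch {a | b} with numbers a > b.
Cooling {a | b} by t gives {a - t | b + t}, which stops being hot when a - t = b + t, i.e. at t = (a - b)/2. So the temperature of a switch is (a - b)/2.
Temperature = (Left option - Right option) / 2
= (34 - (9)) / 2
= 25 / 2
= 25/2

25/2


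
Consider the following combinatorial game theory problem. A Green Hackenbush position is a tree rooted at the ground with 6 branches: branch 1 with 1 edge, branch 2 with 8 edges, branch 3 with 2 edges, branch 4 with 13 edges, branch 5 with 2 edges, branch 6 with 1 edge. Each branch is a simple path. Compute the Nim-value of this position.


The tree has 6 branches from the ground vertex.
In Green Hackenbush, the Nim-value of a simple path of length k is k.
Branch 1: length 1, Nim-value = 1
Branch 2: length 8, Nim-value = 8
Branch 3: length 2, Nim-value = 2
Branch 4: length 13, Nim-value = 13
Branch 5: length 2, Nim-value = 2
Branch 6: length 1, Nim-value = 1
Total Nim-value = XOR of all branch values:
0 XOR 1 = 1
1 XOR 8 = 9
9 XOR 2 = 11
11 XOR 13 = 6
6 XOR 2 = 4
4 XOR 1 = 5
Nim-value of the tree = 5

5


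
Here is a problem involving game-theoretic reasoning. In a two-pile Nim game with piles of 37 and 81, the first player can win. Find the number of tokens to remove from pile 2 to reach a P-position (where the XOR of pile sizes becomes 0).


Piles: 37 and 81
Current XOR: 37 XOR 81 = 116 (non-zero, so this is an N-position).
To make the XOR zero, we need to find a move that balances the piles.
For pile 2 (size 81): target = 81 XOR 116 = 37
We reduce pile 2 from 81 to 37.
Tokens removed: 81 - 37 = 44
Verification: 37 XOR 37 = 0

44


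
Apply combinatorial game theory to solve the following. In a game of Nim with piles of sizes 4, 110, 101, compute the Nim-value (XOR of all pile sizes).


We need the XOR (exclusive or) of all pile sizes.
After XOR-ing pile 1 (size 4): 0 XOR 4 = 4
After XOR-ing pile 2 (size 110): 4 XOR 110 = 106
After XOR-ing pile 3 (size 101): 106 XOR 101 = 15
The Nim-value of this position is 15.

15


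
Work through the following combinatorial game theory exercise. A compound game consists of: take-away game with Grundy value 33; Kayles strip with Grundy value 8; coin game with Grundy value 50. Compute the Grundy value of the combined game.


By the Sprague-Grundy theorem, the Grundy value of a sum of games is the XOR of individual Grundy values.
take-away game: Grundy value = 33. Running XOR: 0 XOR 33 = 33
Kayles strip: Grundy value = 8. Running XOR: 33 XOR 8 = 41
coin game: Grundy value = 50. Running XOR: 41 XOR 50 = 27
The combined Grundy value is 27.

27


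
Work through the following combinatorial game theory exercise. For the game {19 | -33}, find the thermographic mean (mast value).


Game = {19 | -33}, a switch {a | b} with numbers a > b.
Its thermograph has left wall a - t and right wall b + t, which meet at t = (a - b)/2, where both equal (a + b)/2. So the mast (mean value) is at (a + b)/2.
Mean = (19 + (-33))/2 = -14/2 = -7

-7


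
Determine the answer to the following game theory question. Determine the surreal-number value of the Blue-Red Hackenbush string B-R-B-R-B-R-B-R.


Edges (from ground): B-R-B-R-B-R-B-R
By Berlekamp's sign-expansion rule, a Blue-Red Hackenbush stalk has the value of the surreal number whose sign sequence is the edge sequence with B -> + and R -> -.
Sign sequence: +-+-+-+-
Trace the sign expansion in the surreal number tree, starting from 0:
Edge 1: B (sign +) -> bounds (0, +inf), value = 1
Edge 2: R (sign -) -> bounds (0, 1), value = 1/2
Edge 3: B (sign +) -> bounds (1/2, 1), value = 3/4
Edge 4: R (sign -) -> bounds (1/2, 3/4), value = 5/8
Edge 5: B (sign +) -> bounds (5/8, 3/4), value = 11/16
Edge 6: R (sign -) -> bounds (5/8, 11/16), value = 21/32
Edge 7: B (sign +) -> bounds (21/32, 11/16), value = 43/64
Edge 8: R (sign -) -> bounds (21/32, 43/64), value = 85/128
Game value = 85/128

85/128


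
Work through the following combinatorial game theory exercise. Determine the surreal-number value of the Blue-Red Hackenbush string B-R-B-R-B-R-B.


Edges (from ground): B-R-B-R-B-R-B
By Berlekamp's sign-expansion rule, a Blue-Red Hackenbush stalk has the value of the surreal number whose sign sequence is the edge sequence with B -> + and R -> -.
Sign sequence: +-+-+-+
Trace the sign expansion in the surreal number tree, starting from 0:
Edge 1: B (sign +) -> bounds (0, +inf), value = 1
Edge 2: R (sign -) -> bounds (0, 1), value = 1/2
Edge 3: B (sign +) -> bounds (1/2, 1), value = 3/4
Edge 4: R (sign -) -> bounds (1/2, 3/4), value = 5/8
Edge 5: B (sign +) -> bounds (5/8, 3/4), value = 11/16
Edge 6: R (sign -) -> bounds (5/8, 11/16), value = 21/32
Edge 7: B (sign +) -> bounds (21/32, 11/16), value = 43/64
Game value = 43/64

43/64


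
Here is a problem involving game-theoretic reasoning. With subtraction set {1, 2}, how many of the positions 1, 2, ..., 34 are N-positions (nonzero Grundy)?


Subtraction set S = {1, 2}, so G(n) = n mod 3.
G(n) = 0 when n is a multiple of 3.
Multiples of 3 in [1, 34]: 11
N-positions (nonzero Grundy) = 34 - 11 = 23

23


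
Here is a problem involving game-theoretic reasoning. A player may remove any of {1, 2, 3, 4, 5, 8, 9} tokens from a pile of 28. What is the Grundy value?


The subtraction set is S = {1, 2, 3, 4, 5, 8, 9}.
G(k) = mex{ G(k - s) : s in S, s <= k }. We compute iteratively: G(0) = 0.
G(1) = mex({0}) = 1
G(2) = mex({0, 1}) = 2
G(3) = mex({0, 1, 2}) = 3
G(4) = mex({0, 1, 2, 3}) = 4
G(5) = mex({0, 1, 2, 3, 4}) = 5
G(6) = mex({1, 2, 3, 4, 5}) = 0
G(7) = mex({0, 2, 3, 4, 5}) = 1
G(8) = mex({0, 1, 3, 4, 5}) = 2
G(9) = mex({0, 1, 2, 4, 5}) = 3
G(10) = mex({0, 1, 2, 3, 5}) = 4
G(11) = mex({0, 1, 2, 3, 4}) = 5
G(12) = mex({1, 2, 3, 4, 5}) = 0
G(13) = mex({0, 2, 3, 4, 5}) = 1
G(14) = mex({0, 1, 3, 4, 5}) = 2
Observe that G(6)..G(14) = 0, 1, 2, 3, 4, 5, 0, 1, 2 repeats G(0)..G(8) = 0, 1, 2, 3, 4, 5, 0, 1, 2.
For k >= max(S) = 9, G(k) is determined by the previous 9 values G(k-9)..G(k-1); a window of 9 consecutive values has recurred shifted by 6, so by induction G(k + 6) = G(k) for all k >= 0: the sequence is periodic from the start with period 6.
One period: G(0..5) = 0, 1, 2, 3, 4, 5.
28 mod 6 = 4, so G(28) = G(4) = 4.

4


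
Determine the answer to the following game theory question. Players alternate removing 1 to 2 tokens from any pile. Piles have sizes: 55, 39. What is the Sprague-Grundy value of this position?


Subtraction set: {1, 2}
For this subtraction set, G(n) = n mod 3 (period = max + 1 = 3).
Pile 1 (size 55): G(55) = 55 mod 3 = 1
Pile 2 (size 39): G(39) = 39 mod 3 = 0
Total Grundy value = XOR of all: 1 XOR 0 = 1

1


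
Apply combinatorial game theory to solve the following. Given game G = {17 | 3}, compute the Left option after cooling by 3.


Original game: {17 | 3} (a switch {a | b} with a > b).
Cooling by t (for t below the temperature (a - b)/2 = 7) taxes each move by t: {a | b} cooled by t is {a - t | b + t}.
Cooling amount: t = 3
Cooled Left option: 17 - 3 = 14
Cooled Right option: 3 + 3 = 6
Cooled game: {14 | 6}
Left option = 14

14


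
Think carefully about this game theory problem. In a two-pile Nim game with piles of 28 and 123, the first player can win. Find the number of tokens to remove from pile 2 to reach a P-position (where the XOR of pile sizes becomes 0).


Piles: 28 and 123
Current XOR: 28 XOR 123 = 103 (non-zero, so this is an N-position).
To make the XOR zero, we need to find a move that balances the piles.
For pile 2 (size 123): target = 123 XOR 103 = 28
We reduce pile 2 from 123 to 28.
Tokens removed: 123 - 28 = 95
Verification: 28 XOR 28 = 0

95


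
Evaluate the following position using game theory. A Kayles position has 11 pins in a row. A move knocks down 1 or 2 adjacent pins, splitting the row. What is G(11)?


Kayles: a move removes 1 or 2 adjacent pins from a contiguous row.
Removing pins from a row of k leaves two independent rows (a, b) with a + b = k - 1 (one pin) or a + b = k - 2 (two pins); an end removal gives a = 0.
By Sprague-Grundy, G(k) = mex{ G(a) XOR G(b) } over all these splits. G(0) = 0.
G(1): splits (0,0):0^0=0 -> mex({0}) = 1
G(2): splits (0,1):0^1=1 (0,0):0^0=0 -> mex({0, 1}) = 2
G(3): splits (0,2):0^2=2 (1,1):1^1=0 (0,1):0^1=1 -> mex({0, 1, 2}) = 3
G(4): splits (0,3):0^3=3 (1,2):1^2=3 (0,2):0^2=2 (1,1):1^1=0 -> mex({0, 2, 3}) = 1
G(5): splits (0,4):0^1=1 (1,3):1^3=2 (2,2):2^2=0 (0,3):0^3=3 (1,2):1^2=3 -> mex({0, 1, 2, 3}) = 4
G(6) = mex({0, 1, 2, 4}) = 3
G(7) = mex({0, 1, 3, 4, 5}) = 2
G(8) = mex({0, 2, 3, 5, 6}) = 1
G(9) = mex({0, 1, 2, 3, 6, 7}) = 4
G(10) = mex({0, 1, 3, 4, 5, 7}) = 2
G(11) = mex({0, 1, 2, 3, 4, 5}) = 6
Therefore G(11) = 6.

6


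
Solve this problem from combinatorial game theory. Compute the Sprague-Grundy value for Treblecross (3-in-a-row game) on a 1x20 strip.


Treblecross: place X on empty cells; 3-in-a-row wins.
Playing within two cells of an existing X lets the opponent win at once, so sensible play treats the cells i-2..i+2 around each X as dead. The player left with no safe cell loses, so this is a normal-play take-away game on strips of safe cells.
Placing X at cell i (0-indexed) of a strip of k safe cells leaves independent strips of sizes max(0, i-2) and max(0, k-i-3). Hence G(k) = mex{ G(max(0,i-2)) XOR G(max(0,k-i-3)) : 0 <= i < k }, with G(0) = 0.
G(1): splits (0,0):0^0=0 -> mex({0}) = 1
G(2): splits (0,0):0^0=0 -> mex({0}) = 1
G(3): splits (0,0):0^0=0 -> mex({0}) = 1
G(4): splits (0,1):0^1=1 (0,0):0^0=0 -> mex({0, 1}) = 2
G(5): splits (0,2):0^1=1 (0,1):0^1=1 (0,0):0^0=0 -> mex({0, 1}) = 2
G(6) = mex({1}) = 0
G(7) = mex({0, 1, 2}) = 3
G(8) = mex({0, 1, 2}) = 3
G(9) = mex({0, 2}) = 1
G(10) = mex({0, 2, 3}) = 1
G(11) = mex({0, 3}) = 1
G(12) = mex({1, 3}) = 0
G(13) = mex({0, 1, 2, 3}) = 4
G(14) = mex({0, 1, 2}) = 3
G(15) = mex({0, 1, 2}) = 3
G(16) = mex({0, 1, 2, 4}) = 3
G(17) = mex({0, 1, 3, 4}) = 2
G(18) = mex({0, 1, 3, 4}) = 2
G(19) = mex({0, 1, 3, 5}) = 2
G(20) = mex({0, 1, 2, 3, 5}) = 4
Therefore G(20) = 4.

4


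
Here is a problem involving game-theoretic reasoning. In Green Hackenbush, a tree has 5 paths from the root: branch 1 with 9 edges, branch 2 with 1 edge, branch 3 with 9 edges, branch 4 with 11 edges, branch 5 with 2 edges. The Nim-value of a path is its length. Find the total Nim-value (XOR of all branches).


The tree has 5 branches from the ground vertex.
In Green Hackenbush, the Nim-value of a simple path of length k is k.
Branch 1: length 9, Nim-value = 9
Branch 2: length 1, Nim-value = 1
Branch 3: length 9, Nim-value = 9
Branch 4: length 11, Nim-value = 11
Branch 5: length 2, Nim-value = 2
Total Nim-value = XOR of all branch values:
0 XOR 9 = 9
9 XOR 1 = 8
8 XOR 9 = 1
1 XOR 11 = 10
10 XOR 2 = 8
Nim-value of the tree = 8

8


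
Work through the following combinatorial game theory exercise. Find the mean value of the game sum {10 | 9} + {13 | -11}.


G1 = {10 | 9}, G2 = {13 | -11}
Each is a switch {a | b} with numbers a > b; its mean value is (a + b)/2, and mean value is additive over game sums: m(G1 + G2) = m(G1) + m(G2).
Mean of G1 = (10 + (9))/2 = 19/2 = 19/2
Mean of G2 = (13 + (-11))/2 = 2/2 = 1
Mean of G1 + G2 = 19/2 + 1 = 21/2

21/2


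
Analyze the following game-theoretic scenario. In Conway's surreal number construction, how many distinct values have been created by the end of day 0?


Day 0: {|} = 0 is born. Count = 1.
Day n: the number of surreal numbers born by day n is 2^(n+1) - 1.
By day 0: 2^1 - 1 = 1
By day 0: 1 surreal numbers.

1


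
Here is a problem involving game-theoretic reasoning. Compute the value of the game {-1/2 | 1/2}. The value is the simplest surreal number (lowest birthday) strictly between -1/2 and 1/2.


Left options: {-1/2}, max = -1/2
Right options: {1/2}, min = 1/2
All options are numbers and max(Left) < min(Right), so by the simplicity theorem the value is the simplest (earliest-born) number strictly between -1/2 and 1/2.
The only integer strictly between -1/2 and 1/2 is 0.
No non-integer in the interval can be simpler: if x is a non-integer in the interval, then floor(x) or ceil(x) also lies in the interval (the interval contains an integer), and both are proper prefixes of x's sign expansion, i.e. born earlier. So the game value is 0.
Game value = 0

0


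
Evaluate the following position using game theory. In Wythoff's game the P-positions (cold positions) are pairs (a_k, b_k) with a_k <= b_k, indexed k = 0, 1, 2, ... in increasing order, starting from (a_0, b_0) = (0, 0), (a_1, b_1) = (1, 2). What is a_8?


By Wythoff's theorem, a_k = floor(k * phi) and b_k = floor(k * phi^2) = a_k + k, where phi = (1 + sqrt(5))/2 is the golden ratio.
phi = (1 + sqrt(5))/2 = 1.618034
k = 8
k * phi = 8 * 1.618034 = 12.944272
a_8 = floor(k * phi) = 12

12


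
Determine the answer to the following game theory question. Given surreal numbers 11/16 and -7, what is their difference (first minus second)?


x = 11/16, y = -7
Converting to common denominator: 16
x = 11/16, y = -112/16
x - y = 11/16 - -7 = 123/16

123/16


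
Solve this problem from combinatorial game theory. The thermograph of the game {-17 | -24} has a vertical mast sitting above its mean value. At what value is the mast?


Game = {-17 | -24}, a switch {a | b} with numbers a > b.
Its thermograph has left wall a - t and right wall b + t, which meet at t = (a - b)/2, where both equal (a + b)/2. So the mast (mean value) is at (a + b)/2.
Mean = (-17 + (-24))/2 = -41/2 = -41/2

-41/2


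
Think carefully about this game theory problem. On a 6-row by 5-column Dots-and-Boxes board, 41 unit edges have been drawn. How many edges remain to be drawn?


Grid: 6 x 5 boxes, i.e. 7 rows and 6 columns of dots.
Horizontal edges: (rows + 1) * cols = 7 * 5 = 35
Vertical edges: rows * (cols + 1) = 6 * 6 = 36
Total edges: 35 + 36 = 71
Edges drawn: 41
Remaining: 71 - 41 = 30

30


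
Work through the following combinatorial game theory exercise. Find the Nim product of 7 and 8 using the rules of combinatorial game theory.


Nim multiplication is bilinear over XOR: (u XOR v) * w = (u*w) XOR (v*w).
So we split each operand into its bit components and XOR the pairwise Nim products.
7 = 1 + 2 + 4 (as XOR of powers of 2).
8 = 8 (as XOR of powers of 2).
Using the standard Nim-product table on single bits:
  2*2 = 3,   2*4 = 8,   2*8 = 12,
  4*4 = 6,   4*8 = 11,  8*8 = 13,
and  1*x = x (identity), k*l = l*k (commutative).
Pairwise Nim products:
  1 * 8 = 8
  2 * 8 = 12
  4 * 8 = 11
XOR them: 8 XOR 12 XOR 11 = 15.
Result: 7 * 8 = 15 (in Nim).

15


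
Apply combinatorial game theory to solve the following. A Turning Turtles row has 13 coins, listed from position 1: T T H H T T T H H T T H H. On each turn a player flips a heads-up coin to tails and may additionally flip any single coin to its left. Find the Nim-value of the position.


Coins: T T H H T T T H H T T H H
Key fact: a single head at position k behaves exactly like a Nim heap of size k (turning it to T and optionally flipping a coin at j < k corresponds to moving the heap from k to j, or to 0), and heads combine as a disjunctive sum (two heads at the same place would cancel, matching j XOR j = 0). So the Nim-value is the XOR of the 1-indexed positions of the heads.
Face-up positions (1-indexed): [3, 4, 8, 9, 12, 13]
XOR 0 with 3: 0 XOR 3 = 3
XOR 3 with 4: 3 XOR 4 = 7
XOR 7 with 8: 7 XOR 8 = 15
XOR 15 with 9: 15 XOR 9 = 6
XOR 6 with 12: 6 XOR 12 = 10
XOR 10 with 13: 10 XOR 13 = 7
Nim-value = 7

7


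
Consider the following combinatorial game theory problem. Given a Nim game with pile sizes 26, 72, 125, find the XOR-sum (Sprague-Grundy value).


We need the XOR (exclusive or) of all pile sizes.
After XOR-ing pile 1 (size 26): 0 XOR 26 = 26
After XOR-ing pile 2 (size 72): 26 XOR 72 = 82
After XOR-ing pile 3 (size 125): 82 XOR 125 = 47
The Nim-value of this position is 47.

47


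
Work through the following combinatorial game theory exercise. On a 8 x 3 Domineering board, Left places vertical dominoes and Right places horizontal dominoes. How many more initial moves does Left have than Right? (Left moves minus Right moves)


Board is 8 x 3 (rows x cols).
Left (vertical) placements: (rows-1) * cols = 7 * 3 = 21
Right (horizontal) placements: rows * (cols-1) = 8 * 2 = 16
Advantage = Left - Right = 21 - 16 = 5

5


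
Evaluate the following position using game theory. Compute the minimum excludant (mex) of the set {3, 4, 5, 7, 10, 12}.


Set = {3, 4, 5, 7, 10, 12}
0 is NOT in the set. This is the mex.
mex = 0

0


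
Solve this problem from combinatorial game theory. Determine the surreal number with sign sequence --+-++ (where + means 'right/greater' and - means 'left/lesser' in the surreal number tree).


Sign expansion: --+-++
Rule: track bounds (lo, hi), initially (-inf, +inf). On '+', the current value becomes lo and we move to the simplest number in (value, hi): value + 1 if hi = +inf, otherwise the midpoint (value + hi)/2. On '-', the current value becomes hi and we move to value - 1 if lo = -inf, otherwise the midpoint (lo + value)/2.
Start at 0.
Step 1: sign = -, move left. Bounds: (-inf, 0). Value = -1
Step 2: sign = -, move left. Bounds: (-inf, -1). Value = -2
Step 3: sign = +, move right. Bounds: (-2, -1). Value = -3/2
Step 4: sign = -, move left. Bounds: (-2, -3/2). Value = -7/4
Step 5: sign = +, move right. Bounds: (-7/4, -3/2). Value = -13/8
Step 6: sign = +, move right. Bounds: (-13/8, -3/2). Value = -25/16
The surreal number with sign expansion --+-++ is -25/16.

-25/16


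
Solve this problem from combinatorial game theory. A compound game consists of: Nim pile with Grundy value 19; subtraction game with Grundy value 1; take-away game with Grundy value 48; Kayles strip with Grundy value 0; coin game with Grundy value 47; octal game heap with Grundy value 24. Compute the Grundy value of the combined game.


By the Sprague-Grundy theorem, the Grundy value of a sum of games is the XOR of individual Grundy values.
Nim pile: Grundy value = 19. Running XOR: 0 XOR 19 = 19
subtraction game: Grundy value = 1. Running XOR: 19 XOR 1 = 18
take-away game: Grundy value = 48. Running XOR: 18 XOR 48 = 34
Kayles strip: Grundy value = 0. Running XOR: 34 XOR 0 = 34
coin game: Grundy value = 47. Running XOR: 34 XOR 47 = 13
octal game heap: Grundy value = 24. Running XOR: 13 XOR 24 = 21
The combined Grundy value is 21.

21


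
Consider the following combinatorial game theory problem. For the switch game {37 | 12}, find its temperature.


The game is {37 | 12}, a switch {a | b} with numbers a > b.
Cooling {a | b} by t gives {a - t | b + t}, which stops being hot when a - t = b + t, i.e. at t = (a - b)/2. So the temperature of a switch is (a - b)/2.
Temperature = (Left option - Right option) / 2
= (37 - (12)) / 2
= 25 / 2
= 25/2

25/2


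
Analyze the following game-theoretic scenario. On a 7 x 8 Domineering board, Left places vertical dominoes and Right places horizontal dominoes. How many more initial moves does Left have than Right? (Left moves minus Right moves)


Board is 7 x 8 (rows x cols).
Left (vertical) placements: (rows-1) * cols = 6 * 8 = 48
Right (horizontal) placements: rows * (cols-1) = 7 * 7 = 49
Advantage = Left - Right = 48 - 49 = -1

-1


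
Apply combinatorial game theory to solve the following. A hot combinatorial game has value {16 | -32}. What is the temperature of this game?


The game is {16 | -32}, a switch {a | b} with numbers a > b.
Cooling {a | b} by t gives {a - t | b + t}, which stops being hot when a - t = b + t, i.e. at t = (a - b)/2. So the temperature of a switch is (a - b)/2.
Temperature = (Left option - Right option) / 2
= (16 - (-32)) / 2
= 48 / 2
= 24

24


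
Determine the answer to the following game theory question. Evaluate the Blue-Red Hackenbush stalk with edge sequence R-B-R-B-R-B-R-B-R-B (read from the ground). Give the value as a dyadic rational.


Edges (from ground): R-B-R-B-R-B-R-B-R-B
By Berlekamp's sign-expansion rule, a Blue-Red Hackenbush stalk has the value of the surreal number whose sign sequence is the edge sequence with B -> + and R -> -.
Sign sequence: -+-+-+-+-+
Trace the sign expansion in the surreal number tree, starting from 0:
Edge 1: R (sign -) -> bounds (-inf, 0), value = -1
Edge 2: B (sign +) -> bounds (-1, 0), value = -1/2
Edge 3: R (sign -) -> bounds (-1, -1/2), value = -3/4
Edge 4: B (sign +) -> bounds (-3/4, -1/2), value = -5/8
Edge 5: R (sign -) -> bounds (-3/4, -5/8), value = -11/16
Edge 6: B (sign +) -> bounds (-11/16, -5/8), value = -21/32
Edge 7: R (sign -) -> bounds (-11/16, -21/32), value = -43/64
Edge 8: B (sign +) -> bounds (-43/64, -21/32), value = -85/128
Edge 9: R (sign -) -> bounds (-43/64, -85/128), value = -171/256
Edge 10: B (sign +) -> bounds (-171/256, -85/128), value = -341/512
Game value = -341/512

-341/512


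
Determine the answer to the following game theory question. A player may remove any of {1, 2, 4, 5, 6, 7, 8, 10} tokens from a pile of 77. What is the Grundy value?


The subtraction set is S = {1, 2, 4, 5, 6, 7, 8, 10}.
G(k) = mex{ G(k - s) : s in S, s <= k }. We compute iteratively: G(0) = 0.
G(1) = mex({0}) = 1
G(2) = mex({0, 1}) = 2
G(3) = mex({1, 2}) = 0
G(4) = mex({0, 2}) = 1
G(5) = mex({0, 1}) = 2
G(6) = mex({0, 1, 2}) = 3
G(7) = mex({0, 1, 2, 3}) = 4
G(8) = mex({0, 1, 2, 3, 4}) = 5
G(9) = mex({0, 1, 2, 4, 5}) = 3
G(10) = mex({0, 1, 2, 3, 5}) = 4
G(11) = mex({0, 1, 2, 3, 4}) = 5
G(12) = mex({1, 2, 3, 4, 5}) = 0
G(13) = mex({0, 2, 3, 4, 5}) = 1
G(14) = mex({0, 1, 3, 4, 5}) = 2
G(15) = mex({1, 2, 3, 4, 5}) = 0
G(16) = mex({0, 2, 3, 4, 5}) = 1
G(17) = mex({0, 1, 3, 4, 5}) = 2
G(18) = mex({0, 1, 2, 4, 5}) = 3
G(19) = mex({0, 1, 2, 3, 5}) = 4
G(20) = mex({0, 1, 2, 3, 4}) = 5
G(21) = mex({0, 1, 2, 4, 5}) = 3
Observe that G(12)..G(21) = 0, 1, 2, 0, 1, 2, 3, 4, 5, 3 repeats G(0)..G(9) = 0, 1, 2, 0, 1, 2, 3, 4, 5, 3.
For k >= max(S) = 10, G(k) is determined by the previous 10 values G(k-10)..G(k-1); a window of 10 consecutive values has recurred shifted by 12, so by induction G(k + 12) = G(k) for all k >= 0: the sequence is periodic from the start with period 12.
One period: G(0..11) = 0, 1, 2, 0, 1, 2, 3, 4, 5, 3, 4, 5.
77 mod 12 = 5, so G(77) = G(5) = 2.

2


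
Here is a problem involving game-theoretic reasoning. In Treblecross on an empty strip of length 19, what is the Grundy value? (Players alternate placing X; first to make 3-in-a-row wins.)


Treblecross: place X on empty cells; 3-in-a-row wins.
Playing within two cells of an existing X lets the opponent win at once, so sensible play treats the cells i-2..i+2 around each X as dead. The player left with no safe cell loses, so this is a normal-play take-away game on strips of safe cells.
Placing X at cell i (0-indexed) of a strip of k safe cells leaves independent strips of sizes max(0, i-2) and max(0, k-i-3). Hence G(k) = mex{ G(max(0,i-2)) XOR G(max(0,k-i-3)) : 0 <= i < k }, with G(0) = 0.
G(1): splits (0,0):0^0=0 -> mex({0}) = 1
G(2): splits (0,0):0^0=0 -> mex({0}) = 1
G(3): splits (0,0):0^0=0 -> mex({0}) = 1
G(4): splits (0,1):0^1=1 (0,0):0^0=0 -> mex({0, 1}) = 2
G(5): splits (0,2):0^1=1 (0,1):0^1=1 (0,0):0^0=0 -> mex({0, 1}) = 2
G(6) = mex({1}) = 0
G(7) = mex({0, 1, 2}) = 3
G(8) = mex({0, 1, 2}) = 3
G(9) = mex({0, 2}) = 1
G(10) = mex({0, 2, 3}) = 1
G(11) = mex({0, 3}) = 1
G(12) = mex({1, 3}) = 0
G(13) = mex({0, 1, 2, 3}) = 4
G(14) = mex({0, 1, 2}) = 3
G(15) = mex({0, 1, 2}) = 3
G(16) = mex({0, 1, 2, 4}) = 3
G(17) = mex({0, 1, 3, 4}) = 2
G(18) = mex({0, 1, 3, 4}) = 2
G(19) = mex({0, 1, 3, 5}) = 2
Therefore G(19) = 2.

2


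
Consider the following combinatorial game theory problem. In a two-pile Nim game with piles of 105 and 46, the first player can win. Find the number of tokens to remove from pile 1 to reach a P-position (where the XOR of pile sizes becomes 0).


Piles: 105 and 46
Current XOR: 105 XOR 46 = 71 (non-zero, so this is an N-position).
To make the XOR zero, we need to find a move that balances the piles.
For pile 1 (size 105): target = 105 XOR 71 = 46
We reduce pile 1 from 105 to 46.
Tokens removed: 105 - 46 = 59
Verification: 46 XOR 46 = 0

59


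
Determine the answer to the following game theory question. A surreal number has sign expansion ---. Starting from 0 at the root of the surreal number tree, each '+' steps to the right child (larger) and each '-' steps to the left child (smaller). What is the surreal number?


Sign expansion: ---
Rule: track bounds (lo, hi), initially (-inf, +inf). On '+', the current value becomes lo and we move to the simplest number in (value, hi): value + 1 if hi = +inf, otherwise the midpoint (value + hi)/2. On '-', the current value becomes hi and we move to value - 1 if lo = -inf, otherwise the midpoint (lo + value)/2.
Start at 0.
Step 1: sign = -, move left. Bounds: (-inf, 0). Value = -1
Step 2: sign = -, move left. Bounds: (-inf, -1). Value = -2
Step 3: sign = -, move left. Bounds: (-inf, -2). Value = -3
The surreal number with sign expansion --- is -3.

-3


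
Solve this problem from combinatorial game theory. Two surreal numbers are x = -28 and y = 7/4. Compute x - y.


x = -28, y = 7/4
Converting to common denominator: 4
x = -112/4, y = 7/4
x - y = -28 - 7/4 = -119/4

-119/4


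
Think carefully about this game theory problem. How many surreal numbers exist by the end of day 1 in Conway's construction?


Day 0: {|} = 0 is born. Count = 1.
Day n: the number of surreal numbers born by day n is 2^(n+1) - 1.
By day 0: 2^1 - 1 = 1
By day 1: 2^2 - 1 = 3
By day 1: 3 surreal numbers.

3


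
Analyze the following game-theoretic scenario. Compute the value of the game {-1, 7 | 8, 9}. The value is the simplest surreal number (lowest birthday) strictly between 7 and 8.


Left options: {-1, 7}, max = 7
Right options: {8, 9}, min = 8
All options are numbers and max(Left) < min(Right), so by the simplicity theorem the value is the simplest (earliest-born) number strictly between 7 and 8.
No integer lies strictly between 7 and 8, so the value is the dyadic rational m/2^k in the interval with the smallest k (then m odd); search k = 1, 2, ...:
Denominator 2: 15/2 lies strictly between 7 and 8 -- found.
The simplest number in the interval is 15/2.
Game value = 15/2

15/2


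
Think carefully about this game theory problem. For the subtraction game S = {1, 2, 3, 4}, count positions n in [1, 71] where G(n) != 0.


Subtraction set S = {1, 2, 3, 4}, so G(n) = n mod 5.
G(n) = 0 when n is a multiple of 5.
Multiples of 5 in [1, 71]: 14
N-positions (nonzero Grundy) = 71 - 14 = 57

57


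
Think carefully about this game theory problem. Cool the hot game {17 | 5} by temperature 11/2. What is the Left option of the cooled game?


Original game: {17 | 5} (a switch {a | b} with a > b).
Cooling by t (for t below the temperature (a - b)/2 = 6) taxes each move by t: {a | b} cooled by t is {a - t | b + t}.
Cooling amount: t = 11/2
Cooled Left option: 17 - 11/2 = 23/2
Cooled Right option: 5 + 11/2 = 21/2
Cooled game: {23/2 | 21/2}
Left option = 23/2

23/2


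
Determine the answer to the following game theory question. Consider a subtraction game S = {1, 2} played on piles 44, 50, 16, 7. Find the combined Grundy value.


Subtraction set: {1, 2}
For this subtraction set, G(n) = n mod 3 (period = max + 1 = 3).
Pile 1 (size 44): G(44) = 44 mod 3 = 2
Pile 2 (size 50): G(50) = 50 mod 3 = 2
Pile 3 (size 16): G(16) = 16 mod 3 = 1
Pile 4 (size 7): G(7) = 7 mod 3 = 1
Total Grundy value = XOR of all: 2 XOR 2 XOR 1 XOR 1 = 0

0


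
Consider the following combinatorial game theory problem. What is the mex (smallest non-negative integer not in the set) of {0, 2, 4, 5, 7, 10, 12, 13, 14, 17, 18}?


Set = {0, 2, 4, 5, 7, 10, 12, 13, 14, 17, 18}
0 is in the set.
1 is NOT in the set. This is the mex.
mex = 1

1


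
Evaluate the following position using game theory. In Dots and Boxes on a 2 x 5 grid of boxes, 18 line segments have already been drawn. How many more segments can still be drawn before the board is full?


Grid: 2 x 5 boxes, i.e. 3 rows and 6 columns of dots.
Horizontal edges: (rows + 1) * cols = 3 * 5 = 15
Vertical edges: rows * (cols + 1) = 2 * 6 = 12
Total edges: 15 + 12 = 27
Edges drawn: 18
Remaining: 27 - 18 = 9

9


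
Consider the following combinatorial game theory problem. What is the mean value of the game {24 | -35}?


Game = {24 | -35}, a switch {a | b} with numbers a > b.
Its thermograph has left wall a - t and right wall b + t, which meet at t = (a - b)/2, where both equal (a + b)/2. So the mast (mean value) is at (a + b)/2.
Mean = (24 + (-35))/2 = -11/2 = -11/2

-11/2


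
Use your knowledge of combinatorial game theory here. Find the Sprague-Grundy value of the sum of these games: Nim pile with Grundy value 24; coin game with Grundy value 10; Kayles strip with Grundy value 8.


By the Sprague-Grundy theorem, the Grundy value of a sum of games is the XOR of individual Grundy values.
Nim pile: Grundy value = 24. Running XOR: 0 XOR 24 = 24
coin game: Grundy value = 10. Running XOR: 24 XOR 10 = 18
Kayles strip: Grundy value = 8. Running XOR: 18 XOR 8 = 26
The combined Grundy value is 26.

26


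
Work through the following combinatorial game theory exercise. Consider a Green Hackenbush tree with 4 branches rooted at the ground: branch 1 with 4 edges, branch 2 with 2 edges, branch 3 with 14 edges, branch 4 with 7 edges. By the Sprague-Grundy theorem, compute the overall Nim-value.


The tree has 4 branches from the ground vertex.
In Green Hackenbush, the Nim-value of a simple path of length k is k.
Branch 1: length 4, Nim-value = 4
Branch 2: length 2, Nim-value = 2
Branch 3: length 14, Nim-value = 14
Branch 4: length 7, Nim-value = 7
Total Nim-value = XOR of all branch values:
0 XOR 4 = 4
4 XOR 2 = 6
6 XOR 14 = 8
8 XOR 7 = 15
Nim-value of the tree = 15

15


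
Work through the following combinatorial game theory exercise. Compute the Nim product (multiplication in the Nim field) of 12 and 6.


Nim multiplication is bilinear over XOR: (u XOR v) * w = (u*w) XOR (v*w).
So we split each operand into its bit components and XOR the pairwise Nim products.
12 = 4 + 8 (as XOR of powers of 2).
6 = 2 + 4 (as XOR of powers of 2).
Using the standard Nim-product table on single bits:
  2*2 = 3,   2*4 = 8,   2*8 = 12,
  4*4 = 6,   4*8 = 11,  8*8 = 13,
and  1*x = x (identity), k*l = l*k (commutative).
Pairwise Nim products:
  4 * 2 = 8
  4 * 4 = 6
  8 * 2 = 12
  8 * 4 = 11
XOR them: 8 XOR 6 XOR 12 XOR 11 = 9.
Result: 12 * 6 = 9 (in Nim).

9


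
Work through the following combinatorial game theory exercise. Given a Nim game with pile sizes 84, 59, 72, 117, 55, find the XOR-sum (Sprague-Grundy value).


We need the XOR (exclusive or) of all pile sizes.
After XOR-ing pile 1 (size 84): 0 XOR 84 = 84
After XOR-ing pile 2 (size 59): 84 XOR 59 = 111
After XOR-ing pile 3 (size 72): 111 XOR 72 = 39
After XOR-ing pile 4 (size 117): 39 XOR 117 = 82
After XOR-ing pile 5 (size 55): 82 XOR 55 = 101
The Nim-value of this position is 101.

101


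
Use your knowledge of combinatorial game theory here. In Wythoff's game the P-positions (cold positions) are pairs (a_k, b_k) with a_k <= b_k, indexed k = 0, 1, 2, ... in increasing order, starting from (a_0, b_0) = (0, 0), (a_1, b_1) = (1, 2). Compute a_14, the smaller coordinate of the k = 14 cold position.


By Wythoff's theorem, a_k = floor(k * phi) and b_k = floor(k * phi^2) = a_k + k, where phi = (1 + sqrt(5))/2 is the golden ratio.
phi = (1 + sqrt(5))/2 = 1.618034
k = 14
k * phi = 14 * 1.618034 = 22.652476
a_14 = floor(k * phi) = 22

22


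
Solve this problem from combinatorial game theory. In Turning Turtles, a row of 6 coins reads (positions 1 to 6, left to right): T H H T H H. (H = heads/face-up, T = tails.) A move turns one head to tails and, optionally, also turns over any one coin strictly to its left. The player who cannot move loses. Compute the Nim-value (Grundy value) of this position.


Coins: T H H T H H
Key fact: a single head at position k behaves exactly like a Nim heap of size k (turning it to T and optionally flipping a coin at j < k corresponds to moving the heap from k to j, or to 0), and heads combine as a disjunctive sum (two heads at the same place would cancel, matching j XOR j = 0). So the Nim-value is the XOR of the 1-indexed positions of the heads.
Face-up positions (1-indexed): [2, 3, 5, 6]
XOR 0 with 2: 0 XOR 2 = 2
XOR 2 with 3: 2 XOR 3 = 1
XOR 1 with 5: 1 XOR 5 = 4
XOR 4 with 6: 4 XOR 6 = 2
Nim-value = 2

2


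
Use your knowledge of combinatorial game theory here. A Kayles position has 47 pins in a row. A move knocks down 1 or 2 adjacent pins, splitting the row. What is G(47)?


Kayles: a move removes 1 or 2 adjacent pins from a contiguous row.
Removing pins from a row of k leaves two independent rows (a, b) with a + b = k - 1 (one pin) or a + b = k - 2 (two pins); an end removal gives a = 0.
By Sprague-Grundy, G(k) = mex{ G(a) XOR G(b) } over all these splits. G(0) = 0.
G(1): splits (0,0):0^0=0 -> mex({0}) = 1
G(2): splits (0,1):0^1=1 (0,0):0^0=0 -> mex({0, 1}) = 2
G(3): splits (0,2):0^2=2 (1,1):1^1=0 (0,1):0^1=1 -> mex({0, 1, 2}) = 3
G(4): splits (0,3):0^3=3 (1,2):1^2=3 (0,2):0^2=2 (1,1):1^1=0 -> mex({0, 2, 3}) = 1
G(5): splits (0,4):0^1=1 (1,3):1^3=2 (2,2):2^2=0 (0,3):0^3=3 (1,2):1^2=3 -> mex({0, 1, 2, 3}) = 4
G(6) = mex({0, 1, 2, 4}) = 3
G(7) = mex({0, 1, 3, 4, 5}) = 2
G(8) = mex({0, 2, 3, 5, 6}) = 1
G(9) = mex({0, 1, 2, 3, 6, 7}) = 4
G(10) = mex({0, 1, 3, 4, 5, 7}) = 2
G(11) = mex({0, 1, 2, 3, 4, 5}) = 6
G(12) = mex({0, 1, 2, 3, 5, 6, 7}) = 4
G(13) = mex({0, 2, 3, 4, 6, 7}) = 1
G(14) = mex({0, 1, 4, 5, 6, 7}) = 2
G(15) = mex({0, 1, 2, 3, 4, 5, 6}) = 7
G(16) = mex({0, 2, 3, 5, 6, 7}) = 1
G(17) = mex({0, 1, 2, 3, 5, 6, 7}) = 4
G(18) = mex({0, 1, 2, 4, 5, 6}) = 3
G(19) = mex({0, 1, 3, 4, 5, 7}) = 2
G(20) = mex({0, 2, 3, 4, 5, 6, 7}) = 1
G(21) = mex({0, 1, 2, 3, 5, 6, 7}) = 4
G(22) = mex({0, 1, 2, 3, 4, 5, 7}) = 6
G(23) = mex({0, 1, 2, 3, 4, 5, 6}) = 7
G(24) = mex({0, 1, 2, 3, 5, 6, 7}) = 4
G(25) = mex({0, 2, 3, 4, 6, 7}) = 1
G(26) = mex({0, 1, 3, 4, 5, 6, 7}) = 2
G(27) = mex({0, 1, 2, 3, 4, 5, 6, 7}) = 8
G(28) = mex({0, 1, 2, 3, 4, 6, 7, 8}) = 5
G(29) = mex({0, 1, 2, 3, 5, 6, 7, 8, 9}) = 4
G(30) = mex({0, 1, 2, 3, 4, 5, 6, 9, 10}) = 7
G(31) = mex({0, 1, 3, 4, 5, 7, 10, 11}) = 2
G(32) = mex({0, 2, 3, 4, 5, 6, 7, 9, 11}) = 1
G(33) = mex({0, 1, 2, 3, 4, 5, 6, 7, 9, 12}) = 8
G(34) = mex({0, 1, 2, 3, 4, 5, 7, 8, 11, 12}) = 6
G(35) = mex({0, 1, 2, 3, 4, 5, 6, 8, 9, 10, 11}) = 7
G(36) = mex({0, 1, 2, 3, 5, 6, 7, 9, 10}) = 4
G(37) = mex({0, 2, 3, 4, 6, 7, 9, 10, 11, 12}) = 1
G(38) = mex({0, 1, 3, 4, 5, 6, 7, 9, 10, 11, 12}) = 2
G(39) = mex({0, 1, 2, 4, 5, 6, 7, 9, 10, 12, 14}) = 3
G(40) = mex({0, 2, 3, 4, 6, 7, 11, 12, 14}) = 1
G(41) = mex({0, 1, 2, 3, 5, 6, 7, 9, 10, 11, 12}) = 4
G(42) = mex({0, 1, 2, 3, 4, 5, 6, 9, 10}) = 7
G(43) = mex({0, 1, 3, 4, 5, 7, 9, 10, 12, 15}) = 2
G(44) = mex({0, 2, 3, 4, 5, 6, 7, 9, 10, 12, 15}) = 1
G(45) = mex({0, 1, 2, 3, 4, 5, 6, 7, 9, 10, 12, 14}) = 8
G(46) = mex({0, 1, 3, 4, 5, 7, 8, 11, 12, 14}) = 2
G(47) = mex({0, 1, 2, 3, 4, 5, 6, 8, 9, 10, 11, 12}) = 7
Therefore G(47) = 7.

7


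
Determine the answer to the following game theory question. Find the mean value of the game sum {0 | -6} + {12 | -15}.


G1 = {0 | -6}, G2 = {12 | -15}
Each is a switch {a | b} with numbers a > b; its mean value is (a + b)/2, and mean value is additive over game sums: m(G1 + G2) = m(G1) + m(G2).
Mean of G1 = (0 + (-6))/2 = -6/2 = -3
Mean of G2 = (12 + (-15))/2 = -3/2 = -3/2
Mean of G1 + G2 = -3 + -3/2 = -9/2

-9/2


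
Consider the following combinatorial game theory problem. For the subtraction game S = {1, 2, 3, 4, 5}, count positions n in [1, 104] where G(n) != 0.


Subtraction set S = {1, 2, 3, 4, 5}, so G(n) = n mod 6.
G(n) = 0 when n is a multiple of 6.
Multiples of 6 in [1, 104]: 17
N-positions (nonzero Grundy) = 104 - 17 = 87

87


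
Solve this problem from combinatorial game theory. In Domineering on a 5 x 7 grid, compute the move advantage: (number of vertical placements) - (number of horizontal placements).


Board is 5 x 7 (rows x cols).
Left (vertical) placements: (rows-1) * cols = 4 * 7 = 28
Right (horizontal) placements: rows * (cols-1) = 5 * 6 = 30
Advantage = Left - Right = 28 - 30 = -2

-2


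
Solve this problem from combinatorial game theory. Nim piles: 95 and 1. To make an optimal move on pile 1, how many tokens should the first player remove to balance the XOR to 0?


Piles: 95 and 1
Current XOR: 95 XOR 1 = 94 (non-zero, so this is an N-position).
To make the XOR zero, we need to find a move that balances the piles.
For pile 1 (size 95): target = 95 XOR 94 = 1
We reduce pile 1 from 95 to 1.
Tokens removed: 95 - 1 = 94
Verification: 1 XOR 1 = 0

94


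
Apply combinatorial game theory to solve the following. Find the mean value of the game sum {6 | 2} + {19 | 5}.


G1 = {6 | 2}, G2 = {19 | 5}
Each is a switch {a | b} with numbers a > b; its mean value is (a + b)/2, and mean value is additive over game sums: m(G1 + G2) = m(G1) + m(G2).
Mean of G1 = (6 + (2))/2 = 8/2 = 4
Mean of G2 = (19 + (5))/2 = 24/2 = 12
Mean of G1 + G2 = 4 + 12 = 16

16
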